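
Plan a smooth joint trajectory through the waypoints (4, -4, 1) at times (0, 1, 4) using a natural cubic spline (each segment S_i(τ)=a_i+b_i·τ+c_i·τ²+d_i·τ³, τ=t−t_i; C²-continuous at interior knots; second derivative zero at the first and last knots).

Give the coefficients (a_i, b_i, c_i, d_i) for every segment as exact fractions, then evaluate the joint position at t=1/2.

Δ: Δ0=-8, Δ1=5/3
row 1: diag=8, rhs=58; c'=3/8, d'=29/4
back: M1=29/4
M: M0=0, M1=29/4, M2=0
seg 0: a=4, c=M0/2=0, d=(M1−M0)/(6·1)=29/24, b=Δ0−h0·(2M0+M1)/6=-221/24
seg 1: a=-4, c=M1/2=29/8, d=(M2−M1)/(6·3)=-29/72, b=Δ1−h1·(2M1+M2)/6=-67/12
t_q=1/2 → seg 0, τ=1/2; S=4+-221/24·τ+0·τ²+29/24·τ³=-29/64

  seg 0: a=4 b=-221/24 c=0 d=29/24
  seg 1: a=-4 b=-67/12 c=29/8 d=-29/72
S(1/2) = -29/64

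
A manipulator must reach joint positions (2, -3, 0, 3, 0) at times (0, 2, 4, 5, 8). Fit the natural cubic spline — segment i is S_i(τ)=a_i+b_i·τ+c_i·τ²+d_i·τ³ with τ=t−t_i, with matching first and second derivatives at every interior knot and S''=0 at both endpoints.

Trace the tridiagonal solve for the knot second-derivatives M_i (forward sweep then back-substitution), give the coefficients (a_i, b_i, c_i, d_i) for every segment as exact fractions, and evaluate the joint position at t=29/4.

  seg 0: a=2 b=-293/86 c=0 d=39/172
  seg 1: a=-3 b=-59/86 c=117/86 d=-23/172
  seg 2: a=0 b=271/86 c=24/43 d=-61/86
  seg 3: a=3 b=92/43 c=-135/86 d=15/86
S(29/4) = 10203/5504

Δ: Δ0=-5/2, Δ1=3/2, Δ2=3, Δ3=-1
row 1: diag=8, rhs=24; c'=1/4, d'=3
row 2: denom=6−2·1/4=11/2; d'=(9−2·3)/(11/2)=6/11
row 3: denom=8−1·2/11=86/11; d'=(-24−1·6/11)/(86/11)=-135/43
back: M3=-135/43
back: M2=6/11−2/11·-135/43=48/43
back: M1=3−1/4·48/43=117/43
M: M0=0, M1=117/43, M2=48/43, M3=-135/43, M4=0
seg 0: a=2, c=M0/2=0, d=(M1−M0)/(6·2)=39/172, b=Δ0−h0·(2M0+M1)/6=-293/86
seg 1: a=-3, c=M1/2=117/86, d=(M2−M1)/(6·2)=-23/172, b=Δ1−h1·(2M1+M2)/6=-59/86
seg 2: a=0, c=M2/2=24/43, d=(M3−M2)/(6·1)=-61/86, b=Δ2−h2·(2M2+M3)/6=271/86
seg 3: a=3, c=M3/2=-135/86, d=(M4−M3)/(6·3)=15/86, b=Δ3−h3·(2M3+M4)/6=92/43
t_q=29/4 → seg 3, τ=9/4; S=3+92/43·τ+-135/86·τ²+15/86·τ³=10203/5504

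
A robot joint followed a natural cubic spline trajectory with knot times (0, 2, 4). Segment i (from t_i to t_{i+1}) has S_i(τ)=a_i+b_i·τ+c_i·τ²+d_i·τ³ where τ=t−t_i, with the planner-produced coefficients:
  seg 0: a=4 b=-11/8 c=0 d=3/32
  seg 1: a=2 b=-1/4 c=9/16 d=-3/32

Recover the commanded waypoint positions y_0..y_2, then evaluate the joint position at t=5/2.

y_0 = S_0(0) = a_0 = 4
y_1 = S_1(0) = a_1 = 2
y_2 = S_1(2) = 3
t_q=5/2 is in segment 1 (τ=1/2); S_1(τ)=513/256

y_0=4 y_1=2 y_2=3
S(5/2) = 513/256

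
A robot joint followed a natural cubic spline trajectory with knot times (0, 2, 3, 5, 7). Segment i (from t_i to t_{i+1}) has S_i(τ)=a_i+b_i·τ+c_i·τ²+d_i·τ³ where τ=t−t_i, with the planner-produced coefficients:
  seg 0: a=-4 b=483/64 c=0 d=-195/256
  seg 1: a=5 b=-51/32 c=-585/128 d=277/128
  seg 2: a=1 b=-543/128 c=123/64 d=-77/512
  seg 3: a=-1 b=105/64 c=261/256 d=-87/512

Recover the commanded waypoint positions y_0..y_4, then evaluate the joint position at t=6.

y_0=-4 y_1=5 y_2=1 y_3=-1 y_4=5
S(6) = 763/512

y_0 = S_0(0) = a_0 = -4
y_1 = S_1(0) = a_1 = 5
y_2 = S_2(0) = a_2 = 1
y_3 = S_3(0) = a_3 = -1
y_4 = S_3(2) = 5
t_q=6 is in segment 3 (τ=1); S_3(τ)=763/512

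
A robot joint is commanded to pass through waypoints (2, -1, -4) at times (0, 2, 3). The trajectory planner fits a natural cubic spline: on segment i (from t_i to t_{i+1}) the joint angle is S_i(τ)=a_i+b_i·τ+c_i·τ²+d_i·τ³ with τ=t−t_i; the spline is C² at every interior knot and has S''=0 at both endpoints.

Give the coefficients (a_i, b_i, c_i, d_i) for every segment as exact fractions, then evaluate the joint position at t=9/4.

Δ: Δ0=-3/2, Δ1=-3
row 1: diag=6, rhs=-9; c'=1/6, d'=-3/2
back: M1=-3/2
M: M0=0, M1=-3/2, M2=0
seg 0: a=2, c=M0/2=0, d=(M1−M0)/(6·2)=-1/8, b=Δ0−h0·(2M0+M1)/6=-1
seg 1: a=-1, c=M1/2=-3/4, d=(M2−M1)/(6·1)=1/4, b=Δ1−h1·(2M1+M2)/6=-5/2
t_q=9/4 → seg 1, τ=1/4; S=-1+-5/2·τ+-3/4·τ²+1/4·τ³=-427/256

  seg 0: a=2 b=-1 c=0 d=-1/8
  seg 1: a=-1 b=-5/2 c=-3/4 d=1/4
S(9/4) = -427/256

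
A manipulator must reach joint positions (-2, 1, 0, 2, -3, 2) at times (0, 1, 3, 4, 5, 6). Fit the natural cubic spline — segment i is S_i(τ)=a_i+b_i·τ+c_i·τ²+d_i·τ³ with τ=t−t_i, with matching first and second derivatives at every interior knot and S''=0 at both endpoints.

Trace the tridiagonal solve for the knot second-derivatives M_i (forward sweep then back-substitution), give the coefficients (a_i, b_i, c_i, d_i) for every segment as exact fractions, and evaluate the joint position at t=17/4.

Δ: Δ0=3, Δ1=-1/2, Δ2=2, Δ3=-5, Δ4=5
row 1: diag=6, rhs=-21; c'=1/3, d'=-7/2
row 2: denom=6−2·1/3=16/3; d'=(15−2·-7/2)/(16/3)=33/8
row 3: denom=4−1·3/16=61/16; d'=(-42−1·33/8)/(61/16)=-738/61
row 4: denom=4−1·16/61=228/61; d'=(60−1·-738/61)/(228/61)=733/38
back: M4=733/38
back: M3=-738/61−16/61·733/38=-326/19
back: M2=33/8−3/16·-326/19=279/38
back: M1=-7/2−1/3·279/38=-113/19
M: M0=0, M1=-113/19, M2=279/38, M3=-326/19, M4=733/38, M5=0
seg 0: a=-2, c=M0/2=0, d=(M1−M0)/(6·1)=-113/114, b=Δ0−h0·(2M0+M1)/6=455/114
seg 1: a=1, c=M1/2=-113/38, d=(M2−M1)/(6·2)=505/456, b=Δ1−h1·(2M1+M2)/6=58/57
seg 2: a=0, c=M2/2=279/76, d=(M3−M2)/(6·1)=-49/12, b=Δ2−h2·(2M2+M3)/6=275/114
seg 3: a=2, c=M3/2=-163/19, d=(M4−M3)/(6·1)=1385/228, b=Δ3−h3·(2M3+M4)/6=-569/228
seg 4: a=-3, c=M4/2=733/76, d=(M5−M4)/(6·1)=-733/228, b=Δ4−h4·(2M4+M5)/6=-163/114
t_q=17/4 → seg 3, τ=1/4; S=2+-569/228·τ+-163/19·τ²+1385/228·τ³=4547/4864

  seg 0: a=-2 b=455/114 c=0 d=-113/114
  seg 1: a=1 b=58/57 c=-113/38 d=505/456
  seg 2: a=0 b=275/114 c=279/76 d=-49/12
  seg 3: a=2 b=-569/228 c=-163/19 d=1385/228
  seg 4: a=-3 b=-163/114 c=733/76 d=-733/228
S(17/4) = 4547/4864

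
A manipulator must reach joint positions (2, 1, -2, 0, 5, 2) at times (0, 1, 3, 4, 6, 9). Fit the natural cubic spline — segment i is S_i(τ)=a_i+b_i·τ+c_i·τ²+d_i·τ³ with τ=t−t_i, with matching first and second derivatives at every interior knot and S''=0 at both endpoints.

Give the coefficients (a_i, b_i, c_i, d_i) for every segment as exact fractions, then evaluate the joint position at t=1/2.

Δ: Δ0=-1, Δ1=-3/2, Δ2=2, Δ3=5/2, Δ4=-1
row 1: diag=6, rhs=-3; c'=1/3, d'=-1/2
row 2: denom=6−2·1/3=16/3; d'=(21−2·-1/2)/(16/3)=33/8
row 3: denom=6−1·3/16=93/16; d'=(3−1·33/8)/(93/16)=-6/31
row 4: denom=10−2·32/93=866/93; d'=(-21−2·-6/31)/(866/93)=-1917/866
back: M4=-1917/866
back: M3=-6/31−32/93·-1917/866=246/433
back: M2=33/8−3/16·246/433=1740/433
back: M1=-1/2−1/3·1740/433=-1593/866
M: M0=0, M1=-1593/866, M2=1740/433, M3=246/433, M4=-1917/866, M5=0
seg 0: a=2, c=M0/2=0, d=(M1−M0)/(6·1)=-531/1732, b=Δ0−h0·(2M0+M1)/6=-1201/1732
seg 1: a=1, c=M1/2=-1593/1732, d=(M2−M1)/(6·2)=1691/3464, b=Δ1−h1·(2M1+M2)/6=-1397/866
seg 2: a=-2, c=M2/2=870/433, d=(M3−M2)/(6·1)=-249/433, b=Δ2−h2·(2M2+M3)/6=245/433
seg 3: a=0, c=M3/2=123/433, d=(M4−M3)/(6·2)=-803/3464, b=Δ3−h3·(2M3+M4)/6=1238/433
seg 4: a=5, c=M4/2=-1917/1732, d=(M5−M4)/(6·3)=213/1732, b=Δ4−h4·(2M4+M5)/6=1051/866
t_q=1/2 → seg 0, τ=1/2; S=2+-1201/1732·τ+0·τ²+-531/1732·τ³=22377/13856

  seg 0: a=2 b=-1201/1732 c=0 d=-531/1732
  seg 1: a=1 b=-1397/866 c=-1593/1732 d=1691/3464
  seg 2: a=-2 b=245/433 c=870/433 d=-249/433
  seg 3: a=0 b=1238/433 c=123/433 d=-803/3464
  seg 4: a=5 b=1051/866 c=-1917/1732 d=213/1732
S(1/2) = 22377/13856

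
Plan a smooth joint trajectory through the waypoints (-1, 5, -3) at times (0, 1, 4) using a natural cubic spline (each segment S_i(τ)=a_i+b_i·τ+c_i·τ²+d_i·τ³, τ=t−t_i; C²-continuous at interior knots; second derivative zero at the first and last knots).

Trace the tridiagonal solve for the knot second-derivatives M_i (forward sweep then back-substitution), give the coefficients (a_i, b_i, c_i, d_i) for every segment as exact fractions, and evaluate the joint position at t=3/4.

Δ: Δ0=6, Δ1=-8/3
row 1: diag=8, rhs=-52; c'=3/8, d'=-13/2
back: M1=-13/2
M: M0=0, M1=-13/2, M2=0
seg 0: a=-1, c=M0/2=0, d=(M1−M0)/(6·1)=-13/12, b=Δ0−h0·(2M0+M1)/6=85/12
seg 1: a=5, c=M1/2=-13/4, d=(M2−M1)/(6·3)=13/36, b=Δ1−h1·(2M1+M2)/6=23/6
t_q=3/4 → seg 0, τ=3/4; S=-1+85/12·τ+0·τ²+-13/12·τ³=987/256

  seg 0: a=-1 b=85/12 c=0 d=-13/12
  seg 1: a=5 b=23/6 c=-13/4 d=13/36
S(3/4) = 987/256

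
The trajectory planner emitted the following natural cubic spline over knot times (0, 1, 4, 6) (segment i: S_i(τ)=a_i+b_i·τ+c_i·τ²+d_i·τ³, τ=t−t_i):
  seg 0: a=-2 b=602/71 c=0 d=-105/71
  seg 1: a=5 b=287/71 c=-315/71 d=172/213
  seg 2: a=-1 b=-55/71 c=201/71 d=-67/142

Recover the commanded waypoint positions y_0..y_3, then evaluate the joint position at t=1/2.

y_0 = S_0(0) = a_0 = -2
y_1 = S_1(0) = a_1 = 5
y_2 = S_2(0) = a_2 = -1
y_3 = S_2(2) = 5
t_q=1/2 is in segment 0 (τ=1/2); S_0(τ)=1167/568

y_0=-2 y_1=5 y_2=-1 y_3=5
S(1/2) = 1167/568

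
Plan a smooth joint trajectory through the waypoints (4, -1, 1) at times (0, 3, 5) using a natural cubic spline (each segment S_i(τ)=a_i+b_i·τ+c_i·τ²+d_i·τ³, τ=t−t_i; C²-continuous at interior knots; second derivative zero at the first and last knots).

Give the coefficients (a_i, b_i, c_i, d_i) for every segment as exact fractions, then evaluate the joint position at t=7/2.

Δ: Δ0=-5/3, Δ1=1
row 1: diag=10, rhs=16; c'=1/5, d'=8/5
back: M1=8/5
M: M0=0, M1=8/5, M2=0
seg 0: a=4, c=M0/2=0, d=(M1−M0)/(6·3)=4/45, b=Δ0−h0·(2M0+M1)/6=-37/15
seg 1: a=-1, c=M1/2=4/5, d=(M2−M1)/(6·2)=-2/15, b=Δ1−h1·(2M1+M2)/6=-1/15
t_q=7/2 → seg 1, τ=1/2; S=-1+-1/15·τ+4/5·τ²+-2/15·τ³=-17/20

  seg 0: a=4 b=-37/15 c=0 d=4/45
  seg 1: a=-1 b=-1/15 c=4/5 d=-2/15
S(7/2) = -17/20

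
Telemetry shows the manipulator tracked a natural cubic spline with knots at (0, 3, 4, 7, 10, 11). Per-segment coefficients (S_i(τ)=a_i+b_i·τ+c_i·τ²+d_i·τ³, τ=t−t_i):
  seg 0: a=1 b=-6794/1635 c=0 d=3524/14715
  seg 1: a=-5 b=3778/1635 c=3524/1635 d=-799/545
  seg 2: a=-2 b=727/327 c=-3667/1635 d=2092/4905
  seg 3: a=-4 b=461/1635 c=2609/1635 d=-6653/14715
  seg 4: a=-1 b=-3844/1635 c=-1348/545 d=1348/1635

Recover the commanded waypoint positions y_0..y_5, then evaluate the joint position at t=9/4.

y_0 = S_0(0) = a_0 = 1
y_1 = S_1(0) = a_1 = -5
y_2 = S_2(0) = a_2 = -2
y_3 = S_3(0) = a_3 = -4
y_4 = S_4(0) = a_4 = -1
y_5 = S_4(1) = -5
t_q=9/4 is in segment 0 (τ=9/4); S_0(τ)=-49021/8720

y_0=1 y_1=-5 y_2=-2 y_3=-4 y_4=-1 y_5=-5
S(9/4) = -49021/8720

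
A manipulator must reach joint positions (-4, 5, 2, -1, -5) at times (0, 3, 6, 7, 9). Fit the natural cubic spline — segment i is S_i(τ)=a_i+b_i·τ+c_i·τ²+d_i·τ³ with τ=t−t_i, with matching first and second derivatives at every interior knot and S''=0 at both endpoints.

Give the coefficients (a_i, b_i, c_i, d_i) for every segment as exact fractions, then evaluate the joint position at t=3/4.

Δ: Δ0=3, Δ1=-1, Δ2=-3, Δ3=-2
row 1: diag=12, rhs=-24; c'=1/4, d'=-2
row 2: denom=8−3·1/4=29/4; d'=(-12−3·-2)/(29/4)=-24/29
row 3: denom=6−1·4/29=170/29; d'=(6−1·-24/29)/(170/29)=99/85
back: M3=99/85
back: M2=-24/29−4/29·99/85=-84/85
back: M1=-2−1/4·-84/85=-149/85
M: M0=0, M1=-149/85, M2=-84/85, M3=99/85, M4=0
seg 0: a=-4, c=M0/2=0, d=(M1−M0)/(6·3)=-149/1530, b=Δ0−h0·(2M0+M1)/6=659/170
seg 1: a=5, c=M1/2=-149/170, d=(M2−M1)/(6·3)=13/306, b=Δ1−h1·(2M1+M2)/6=106/85
seg 2: a=2, c=M2/2=-42/85, d=(M3−M2)/(6·1)=61/170, b=Δ2−h2·(2M2+M3)/6=-487/170
seg 3: a=-1, c=M3/2=99/170, d=(M4−M3)/(6·2)=-33/340, b=Δ3−h3·(2M3+M4)/6=-236/85
t_q=3/4 → seg 0, τ=3/4; S=-4+659/170·τ+0·τ²+-149/1530·τ³=-2467/2176

  seg 0: a=-4 b=659/170 c=0 d=-149/1530
  seg 1: a=5 b=106/85 c=-149/170 d=13/306
  seg 2: a=2 b=-487/170 c=-42/85 d=61/170
  seg 3: a=-1 b=-236/85 c=99/170 d=-33/340
S(3/4) = -2467/2176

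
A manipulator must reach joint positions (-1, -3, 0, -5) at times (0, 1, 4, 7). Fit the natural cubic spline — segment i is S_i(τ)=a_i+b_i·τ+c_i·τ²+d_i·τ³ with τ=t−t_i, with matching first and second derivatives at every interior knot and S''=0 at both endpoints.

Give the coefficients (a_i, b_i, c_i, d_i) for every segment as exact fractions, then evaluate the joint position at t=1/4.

Δ: Δ0=-2, Δ1=1, Δ2=-5/3
row 1: diag=8, rhs=18; c'=3/8, d'=9/4
row 2: denom=12−3·3/8=87/8; d'=(-16−3·9/4)/(87/8)=-182/87
back: M2=-182/87
back: M1=9/4−3/8·-182/87=88/29
M: M0=0, M1=88/29, M2=-182/87, M3=0
seg 0: a=-1, c=M0/2=0, d=(M1−M0)/(6·1)=44/87, b=Δ0−h0·(2M0+M1)/6=-218/87
seg 1: a=-3, c=M1/2=44/29, d=(M2−M1)/(6·3)=-223/783, b=Δ1−h1·(2M1+M2)/6=-86/87
seg 2: a=0, c=M2/2=-91/87, d=(M3−M2)/(6·3)=91/783, b=Δ2−h2·(2M2+M3)/6=37/87
t_q=1/4 → seg 0, τ=1/4; S=-1+-218/87·τ+0·τ²+44/87·τ³=-751/464

  seg 0: a=-1 b=-218/87 c=0 d=44/87
  seg 1: a=-3 b=-86/87 c=44/29 d=-223/783
  seg 2: a=0 b=37/87 c=-91/87 d=91/783
S(1/4) = -751/464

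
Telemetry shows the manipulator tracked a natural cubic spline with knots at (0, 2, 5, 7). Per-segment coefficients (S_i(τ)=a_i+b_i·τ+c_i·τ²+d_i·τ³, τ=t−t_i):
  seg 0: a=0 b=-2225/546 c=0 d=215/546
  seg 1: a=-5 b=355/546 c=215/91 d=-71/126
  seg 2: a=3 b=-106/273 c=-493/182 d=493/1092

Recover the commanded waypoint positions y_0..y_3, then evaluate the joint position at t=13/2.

y_0=0 y_1=-5 y_2=3 y_3=-5
S(13/2) = -6271/2912

y_0 = S_0(0) = a_0 = 0
y_1 = S_1(0) = a_1 = -5
y_2 = S_2(0) = a_2 = 3
y_3 = S_2(2) = -5
t_q=13/2 is in segment 2 (τ=3/2); S_2(τ)=-6271/2912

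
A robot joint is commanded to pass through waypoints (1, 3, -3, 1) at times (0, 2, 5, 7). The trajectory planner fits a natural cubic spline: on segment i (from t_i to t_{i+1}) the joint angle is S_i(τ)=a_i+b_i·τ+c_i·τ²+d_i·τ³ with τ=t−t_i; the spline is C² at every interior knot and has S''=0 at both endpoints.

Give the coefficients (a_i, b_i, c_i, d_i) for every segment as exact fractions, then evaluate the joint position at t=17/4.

  seg 0: a=1 b=25/13 c=0 d=-3/13
  seg 1: a=3 b=-11/13 c=-18/13 d=1/3
  seg 2: a=-3 b=-2/13 c=21/13 d=-7/26
S(17/4) = -1761/832

Δ: Δ0=1, Δ1=-2, Δ2=2
row 1: diag=10, rhs=-18; c'=3/10, d'=-9/5
row 2: denom=10−3·3/10=91/10; d'=(24−3·-9/5)/(91/10)=42/13
back: M2=42/13
back: M1=-9/5−3/10·42/13=-36/13
M: M0=0, M1=-36/13, M2=42/13, M3=0
seg 0: a=1, c=M0/2=0, d=(M1−M0)/(6·2)=-3/13, b=Δ0−h0·(2M0+M1)/6=25/13
seg 1: a=3, c=M1/2=-18/13, d=(M2−M1)/(6·3)=1/3, b=Δ1−h1·(2M1+M2)/6=-11/13
seg 2: a=-3, c=M2/2=21/13, d=(M3−M2)/(6·2)=-7/26, b=Δ2−h2·(2M2+M3)/6=-2/13
t_q=17/4 → seg 1, τ=9/4; S=3+-11/13·τ+-18/13·τ²+1/3·τ³=-1761/832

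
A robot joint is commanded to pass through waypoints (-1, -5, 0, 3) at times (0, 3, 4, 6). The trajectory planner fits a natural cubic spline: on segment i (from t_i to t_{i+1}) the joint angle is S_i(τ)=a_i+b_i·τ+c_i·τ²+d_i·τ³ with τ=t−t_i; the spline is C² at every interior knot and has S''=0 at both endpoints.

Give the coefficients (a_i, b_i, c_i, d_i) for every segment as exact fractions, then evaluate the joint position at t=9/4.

Δ: Δ0=-4/3, Δ1=5, Δ2=3/2
row 1: diag=8, rhs=38; c'=1/8, d'=19/4
row 2: denom=6−1·1/8=47/8; d'=(-21−1·19/4)/(47/8)=-206/47
back: M2=-206/47
back: M1=19/4−1/8·-206/47=249/47
M: M0=0, M1=249/47, M2=-206/47, M3=0
seg 0: a=-1, c=M0/2=0, d=(M1−M0)/(6·3)=83/282, b=Δ0−h0·(2M0+M1)/6=-1123/282
seg 1: a=-5, c=M1/2=249/94, d=(M2−M1)/(6·1)=-455/282, b=Δ1−h1·(2M1+M2)/6=559/141
seg 2: a=0, c=M2/2=-103/47, d=(M3−M2)/(6·2)=103/282, b=Δ2−h2·(2M2+M3)/6=1247/282
t_q=9/4 → seg 0, τ=9/4; S=-1+-1123/282·τ+0·τ²+83/282·τ³=-39751/6016

  seg 0: a=-1 b=-1123/282 c=0 d=83/282
  seg 1: a=-5 b=559/141 c=249/94 d=-455/282
  seg 2: a=0 b=1247/282 c=-103/47 d=103/282
S(9/4) = -39751/6016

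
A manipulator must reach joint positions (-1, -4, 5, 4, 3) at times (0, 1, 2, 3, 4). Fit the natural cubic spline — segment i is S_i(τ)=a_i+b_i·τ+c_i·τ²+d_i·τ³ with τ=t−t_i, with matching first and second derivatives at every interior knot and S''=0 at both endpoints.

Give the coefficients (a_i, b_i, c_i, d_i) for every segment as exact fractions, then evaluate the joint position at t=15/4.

Δ: Δ0=-3, Δ1=9, Δ2=-1, Δ3=-1
row 1: diag=4, rhs=72; c'=1/4, d'=18
row 2: denom=4−1·1/4=15/4; d'=(-60−1·18)/(15/4)=-104/5
row 3: denom=4−1·4/15=56/15; d'=(0−1·-104/5)/(56/15)=39/7
back: M3=39/7
back: M2=-104/5−4/15·39/7=-156/7
back: M1=18−1/4·-156/7=165/7
M: M0=0, M1=165/7, M2=-156/7, M3=39/7, M4=0
seg 0: a=-1, c=M0/2=0, d=(M1−M0)/(6·1)=55/14, b=Δ0−h0·(2M0+M1)/6=-97/14
seg 1: a=-4, c=M1/2=165/14, d=(M2−M1)/(6·1)=-107/14, b=Δ1−h1·(2M1+M2)/6=34/7
seg 2: a=5, c=M2/2=-78/7, d=(M3−M2)/(6·1)=65/14, b=Δ2−h2·(2M2+M3)/6=11/2
seg 3: a=4, c=M3/2=39/14, d=(M4−M3)/(6·1)=-13/14, b=Δ3−h3·(2M3+M4)/6=-20/7
t_q=15/4 → seg 3, τ=3/4; S=4+-20/7·τ+39/14·τ²+-13/14·τ³=2717/896

  seg 0: a=-1 b=-97/14 c=0 d=55/14
  seg 1: a=-4 b=34/7 c=165/14 d=-107/14
  seg 2: a=5 b=11/2 c=-78/7 d=65/14
  seg 3: a=4 b=-20/7 c=39/14 d=-13/14
S(15/4) = 2717/896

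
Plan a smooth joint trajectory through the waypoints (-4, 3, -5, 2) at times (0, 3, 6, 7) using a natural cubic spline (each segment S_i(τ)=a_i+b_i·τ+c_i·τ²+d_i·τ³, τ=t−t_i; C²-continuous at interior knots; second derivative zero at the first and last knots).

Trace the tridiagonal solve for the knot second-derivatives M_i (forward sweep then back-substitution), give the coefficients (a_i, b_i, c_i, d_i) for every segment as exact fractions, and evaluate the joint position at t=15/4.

  seg 0: a=-4 b=410/87 c=0 d=-23/87
  seg 1: a=3 b=-211/87 c=-69/29 d=200/261
  seg 2: a=-5 b=347/87 c=131/29 d=-131/87
S(15/4) = 77/464

Δ: Δ0=7/3, Δ1=-8/3, Δ2=7
row 1: diag=12, rhs=-30; c'=1/4, d'=-5/2
row 2: denom=8−3·1/4=29/4; d'=(58−3·-5/2)/(29/4)=262/29
back: M2=262/29
back: M1=-5/2−1/4·262/29=-138/29
M: M0=0, M1=-138/29, M2=262/29, M3=0
seg 0: a=-4, c=M0/2=0, d=(M1−M0)/(6·3)=-23/87, b=Δ0−h0·(2M0+M1)/6=410/87
seg 1: a=3, c=M1/2=-69/29, d=(M2−M1)/(6·3)=200/261, b=Δ1−h1·(2M1+M2)/6=-211/87
seg 2: a=-5, c=M2/2=131/29, d=(M3−M2)/(6·1)=-131/87, b=Δ2−h2·(2M2+M3)/6=347/87
t_q=15/4 → seg 1, τ=3/4; S=3+-211/87·τ+-69/29·τ²+200/261·τ³=77/464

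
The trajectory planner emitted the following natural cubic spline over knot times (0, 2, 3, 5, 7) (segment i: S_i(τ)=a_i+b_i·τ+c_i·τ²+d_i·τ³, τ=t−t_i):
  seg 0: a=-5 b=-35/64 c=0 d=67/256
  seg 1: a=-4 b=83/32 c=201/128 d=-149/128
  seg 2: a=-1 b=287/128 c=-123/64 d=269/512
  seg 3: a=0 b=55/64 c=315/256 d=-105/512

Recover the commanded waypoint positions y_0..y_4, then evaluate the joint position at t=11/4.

y_0=-5 y_1=-4 y_2=-1 y_3=0 y_4=5
S(11/4) = -13619/8192

y_0 = S_0(0) = a_0 = -5
y_1 = S_1(0) = a_1 = -4
y_2 = S_2(0) = a_2 = -1
y_3 = S_3(0) = a_3 = 0
y_4 = S_3(2) = 5
t_q=11/4 is in segment 1 (τ=3/4); S_1(τ)=-13619/8192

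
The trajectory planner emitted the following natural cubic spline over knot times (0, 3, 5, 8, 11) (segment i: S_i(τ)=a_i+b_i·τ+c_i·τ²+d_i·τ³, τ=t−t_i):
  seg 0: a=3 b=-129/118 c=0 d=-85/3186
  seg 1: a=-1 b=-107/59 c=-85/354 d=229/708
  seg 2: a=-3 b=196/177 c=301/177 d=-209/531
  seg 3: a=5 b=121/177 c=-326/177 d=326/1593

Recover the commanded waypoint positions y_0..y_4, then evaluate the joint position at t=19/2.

y_0=3 y_1=-1 y_2=-3 y_3=5 y_4=-4
S(19/2) = 607/236

y_0 = S_0(0) = a_0 = 3
y_1 = S_1(0) = a_1 = -1
y_2 = S_2(0) = a_2 = -3
y_3 = S_3(0) = a_3 = 5
y_4 = S_3(3) = -4
t_q=19/2 is in segment 3 (τ=3/2); S_3(τ)=607/236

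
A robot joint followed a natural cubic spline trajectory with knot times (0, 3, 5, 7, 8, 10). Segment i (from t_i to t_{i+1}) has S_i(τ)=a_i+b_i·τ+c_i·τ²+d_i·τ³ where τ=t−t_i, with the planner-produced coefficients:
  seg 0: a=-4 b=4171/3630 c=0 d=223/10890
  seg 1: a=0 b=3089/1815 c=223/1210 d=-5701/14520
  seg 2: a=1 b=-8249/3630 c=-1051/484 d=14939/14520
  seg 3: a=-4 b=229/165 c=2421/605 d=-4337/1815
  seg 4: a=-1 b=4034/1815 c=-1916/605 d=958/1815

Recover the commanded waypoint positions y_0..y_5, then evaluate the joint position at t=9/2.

y_0 = S_0(0) = a_0 = -4
y_1 = S_1(0) = a_1 = 0
y_2 = S_2(0) = a_2 = 1
y_3 = S_3(0) = a_3 = -4
y_4 = S_4(0) = a_4 = -1
y_5 = S_4(2) = -5
t_q=9/2 is in segment 1 (τ=3/2); S_1(τ)=12719/7744

y_0=-4 y_1=0 y_2=1 y_3=-4 y_4=-1 y_5=-5
S(9/2) = 12719/7744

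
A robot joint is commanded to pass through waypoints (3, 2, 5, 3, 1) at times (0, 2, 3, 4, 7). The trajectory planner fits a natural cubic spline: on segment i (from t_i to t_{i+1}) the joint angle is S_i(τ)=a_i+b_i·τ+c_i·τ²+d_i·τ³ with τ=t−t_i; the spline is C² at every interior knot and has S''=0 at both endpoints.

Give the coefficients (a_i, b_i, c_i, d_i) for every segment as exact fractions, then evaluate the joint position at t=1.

  seg 0: a=3 b=-583/267 c=0 d=899/2136
  seg 1: a=2 b=1531/534 c=899/356 d=-2555/1068
  seg 2: a=5 b=791/1068 c=-414/89 d=2041/1068
  seg 3: a=3 b=-1511/534 c=385/356 d=-385/3204
S(1) = 881/712

Δ: Δ0=-1/2, Δ1=3, Δ2=-2, Δ3=-2/3
row 1: diag=6, rhs=21; c'=1/6, d'=7/2
row 2: denom=4−1·1/6=23/6; d'=(-30−1·7/2)/(23/6)=-201/23
row 3: denom=8−1·6/23=178/23; d'=(8−1·-201/23)/(178/23)=385/178
back: M3=385/178
back: M2=-201/23−6/23·385/178=-828/89
back: M1=7/2−1/6·-828/89=899/178
M: M0=0, M1=899/178, M2=-828/89, M3=385/178, M4=0
seg 0: a=3, c=M0/2=0, d=(M1−M0)/(6·2)=899/2136, b=Δ0−h0·(2M0+M1)/6=-583/267
seg 1: a=2, c=M1/2=899/356, d=(M2−M1)/(6·1)=-2555/1068, b=Δ1−h1·(2M1+M2)/6=1531/534
seg 2: a=5, c=M2/2=-414/89, d=(M3−M2)/(6·1)=2041/1068, b=Δ2−h2·(2M2+M3)/6=791/1068
seg 3: a=3, c=M3/2=385/356, d=(M4−M3)/(6·3)=-385/3204, b=Δ3−h3·(2M3+M4)/6=-1511/534
t_q=1 → seg 0, τ=1; S=3+-583/267·τ+0·τ²+899/2136·τ³=881/712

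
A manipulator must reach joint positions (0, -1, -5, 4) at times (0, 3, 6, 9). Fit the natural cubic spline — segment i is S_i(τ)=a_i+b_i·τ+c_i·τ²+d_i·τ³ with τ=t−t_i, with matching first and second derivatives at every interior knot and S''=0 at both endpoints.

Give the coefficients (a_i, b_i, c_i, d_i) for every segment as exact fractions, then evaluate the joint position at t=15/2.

  seg 0: a=0 b=2/9 c=0 d=-5/81
  seg 1: a=-1 b=-13/9 c=-5/9 d=16/81
  seg 2: a=-5 b=5/9 c=11/9 d=-11/81
S(15/2) = -15/8

Δ: Δ0=-1/3, Δ1=-4/3, Δ2=3
row 1: diag=12, rhs=-6; c'=1/4, d'=-1/2
row 2: denom=12−3·1/4=45/4; d'=(26−3·-1/2)/(45/4)=22/9
back: M2=22/9
back: M1=-1/2−1/4·22/9=-10/9
M: M0=0, M1=-10/9, M2=22/9, M3=0
seg 0: a=0, c=M0/2=0, d=(M1−M0)/(6·3)=-5/81, b=Δ0−h0·(2M0+M1)/6=2/9
seg 1: a=-1, c=M1/2=-5/9, d=(M2−M1)/(6·3)=16/81, b=Δ1−h1·(2M1+M2)/6=-13/9
seg 2: a=-5, c=M2/2=11/9, d=(M3−M2)/(6·3)=-11/81, b=Δ2−h2·(2M2+M3)/6=5/9
t_q=15/2 → seg 2, τ=3/2; S=-5+5/9·τ+11/9·τ²+-11/81·τ³=-15/8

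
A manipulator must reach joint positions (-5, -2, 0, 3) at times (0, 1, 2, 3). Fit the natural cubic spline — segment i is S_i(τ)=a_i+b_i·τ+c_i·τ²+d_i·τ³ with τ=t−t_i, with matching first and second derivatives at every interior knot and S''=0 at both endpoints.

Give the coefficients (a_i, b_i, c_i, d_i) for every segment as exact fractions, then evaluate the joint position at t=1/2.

  seg 0: a=-5 b=10/3 c=0 d=-1/3
  seg 1: a=-2 b=7/3 c=-1 d=2/3
  seg 2: a=0 b=7/3 c=1 d=-1/3
S(1/2) = -27/8

Δ: Δ0=3, Δ1=2, Δ2=3
row 1: diag=4, rhs=-6; c'=1/4, d'=-3/2
row 2: denom=4−1·1/4=15/4; d'=(6−1·-3/2)/(15/4)=2
back: M2=2
back: M1=-3/2−1/4·2=-2
M: M0=0, M1=-2, M2=2, M3=0
seg 0: a=-5, c=M0/2=0, d=(M1−M0)/(6·1)=-1/3, b=Δ0−h0·(2M0+M1)/6=10/3
seg 1: a=-2, c=M1/2=-1, d=(M2−M1)/(6·1)=2/3, b=Δ1−h1·(2M1+M2)/6=7/3
seg 2: a=0, c=M2/2=1, d=(M3−M2)/(6·1)=-1/3, b=Δ2−h2·(2M2+M3)/6=7/3
t_q=1/2 → seg 0, τ=1/2; S=-5+10/3·τ+0·τ²+-1/3·τ³=-27/8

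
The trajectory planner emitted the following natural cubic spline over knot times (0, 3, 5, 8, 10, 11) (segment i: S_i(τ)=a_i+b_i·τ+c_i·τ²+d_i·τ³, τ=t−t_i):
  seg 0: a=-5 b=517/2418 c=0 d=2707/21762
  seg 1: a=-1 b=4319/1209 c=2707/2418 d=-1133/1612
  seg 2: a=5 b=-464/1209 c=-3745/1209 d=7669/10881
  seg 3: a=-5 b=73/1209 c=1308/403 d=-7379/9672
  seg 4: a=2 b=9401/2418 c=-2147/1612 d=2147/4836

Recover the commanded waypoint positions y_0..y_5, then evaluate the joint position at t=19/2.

y_0=-5 y_1=-1 y_2=5 y_3=-5 y_4=2 y_5=5
S(19/2) = -4683/25792

y_0 = S_0(0) = a_0 = -5
y_1 = S_1(0) = a_1 = -1
y_2 = S_2(0) = a_2 = 5
y_3 = S_3(0) = a_3 = -5
y_4 = S_4(0) = a_4 = 2
y_5 = S_4(1) = 5
t_q=19/2 is in segment 3 (τ=3/2); S_3(τ)=-4683/25792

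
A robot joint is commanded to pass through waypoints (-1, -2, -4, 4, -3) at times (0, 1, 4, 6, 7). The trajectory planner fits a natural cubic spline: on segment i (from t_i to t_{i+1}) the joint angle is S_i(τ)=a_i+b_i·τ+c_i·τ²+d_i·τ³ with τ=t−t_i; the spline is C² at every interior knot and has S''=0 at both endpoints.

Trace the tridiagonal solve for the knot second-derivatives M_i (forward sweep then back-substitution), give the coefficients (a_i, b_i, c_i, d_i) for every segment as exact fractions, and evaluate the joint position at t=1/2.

  seg 0: a=-1 b=-2/3 c=0 d=-1/3
  seg 1: a=-2 b=-5/3 c=-1 d=4/9
  seg 2: a=-4 b=13/3 c=3 d=-19/12
  seg 3: a=4 b=-8/3 c=-13/2 d=13/6
S(1/2) = -11/8

Δ: Δ0=-1, Δ1=-2/3, Δ2=4, Δ3=-7
row 1: diag=8, rhs=2; c'=3/8, d'=1/4
row 2: denom=10−3·3/8=71/8; d'=(28−3·1/4)/(71/8)=218/71
row 3: denom=6−2·16/71=394/71; d'=(-66−2·218/71)/(394/71)=-13
back: M3=-13
back: M2=218/71−16/71·-13=6
back: M1=1/4−3/8·6=-2
M: M0=0, M1=-2, M2=6, M3=-13, M4=0
seg 0: a=-1, c=M0/2=0, d=(M1−M0)/(6·1)=-1/3, b=Δ0−h0·(2M0+M1)/6=-2/3
seg 1: a=-2, c=M1/2=-1, d=(M2−M1)/(6·3)=4/9, b=Δ1−h1·(2M1+M2)/6=-5/3
seg 2: a=-4, c=M2/2=3, d=(M3−M2)/(6·2)=-19/12, b=Δ2−h2·(2M2+M3)/6=13/3
seg 3: a=4, c=M3/2=-13/2, d=(M4−M3)/(6·1)=13/6, b=Δ3−h3·(2M3+M4)/6=-8/3
t_q=1/2 → seg 0, τ=1/2; S=-1+-2/3·τ+0·τ²+-1/3·τ³=-11/8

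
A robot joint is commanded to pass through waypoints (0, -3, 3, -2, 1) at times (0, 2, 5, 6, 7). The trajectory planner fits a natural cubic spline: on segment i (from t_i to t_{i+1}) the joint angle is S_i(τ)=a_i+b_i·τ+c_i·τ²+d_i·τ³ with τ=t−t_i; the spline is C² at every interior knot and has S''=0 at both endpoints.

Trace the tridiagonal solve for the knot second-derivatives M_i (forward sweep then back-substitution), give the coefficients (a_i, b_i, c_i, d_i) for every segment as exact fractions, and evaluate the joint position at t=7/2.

Δ: Δ0=-3/2, Δ1=2, Δ2=-5, Δ3=3
row 1: diag=10, rhs=21; c'=3/10, d'=21/10
row 2: denom=8−3·3/10=71/10; d'=(-42−3·21/10)/(71/10)=-483/71
row 3: denom=4−1·10/71=274/71; d'=(48−1·-483/71)/(274/71)=3891/274
back: M3=3891/274
back: M2=-483/71−10/71·3891/274=-1206/137
back: M1=21/10−3/10·-1206/137=1299/274
M: M0=0, M1=1299/274, M2=-1206/137, M3=3891/274, M4=0
seg 0: a=0, c=M0/2=0, d=(M1−M0)/(6·2)=433/1096, b=Δ0−h0·(2M0+M1)/6=-422/137
seg 1: a=-3, c=M1/2=1299/548, d=(M2−M1)/(6·3)=-1237/1644, b=Δ1−h1·(2M1+M2)/6=455/274
seg 2: a=3, c=M2/2=-603/137, d=(M3−M2)/(6·1)=2101/548, b=Δ2−h2·(2M2+M3)/6=-2429/548
seg 3: a=-2, c=M3/2=3891/548, d=(M4−M3)/(6·1)=-1297/548, b=Δ3−h3·(2M3+M4)/6=-475/274
t_q=7/2 → seg 1, τ=3/2; S=-3+455/274·τ+1299/548·τ²+-1237/1644·τ³=10017/4384

  seg 0: a=0 b=-422/137 c=0 d=433/1096
  seg 1: a=-3 b=455/274 c=1299/548 d=-1237/1644
  seg 2: a=3 b=-2429/548 c=-603/137 d=2101/548
  seg 3: a=-2 b=-475/274 c=3891/548 d=-1297/548
S(7/2) = 10017/4384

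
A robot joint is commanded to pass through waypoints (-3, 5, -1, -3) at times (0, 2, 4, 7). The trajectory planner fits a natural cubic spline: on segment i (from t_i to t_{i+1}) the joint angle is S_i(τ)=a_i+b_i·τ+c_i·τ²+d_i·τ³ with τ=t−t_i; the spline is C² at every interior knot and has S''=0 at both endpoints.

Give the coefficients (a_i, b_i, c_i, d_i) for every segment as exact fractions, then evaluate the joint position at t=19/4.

Δ: Δ0=4, Δ1=-3, Δ2=-2/3
row 1: diag=8, rhs=-42; c'=1/4, d'=-21/4
row 2: denom=10−2·1/4=19/2; d'=(14−2·-21/4)/(19/2)=49/19
back: M2=49/19
back: M1=-21/4−1/4·49/19=-112/19
M: M0=0, M1=-112/19, M2=49/19, M3=0
seg 0: a=-3, c=M0/2=0, d=(M1−M0)/(6·2)=-28/57, b=Δ0−h0·(2M0+M1)/6=340/57
seg 1: a=5, c=M1/2=-56/19, d=(M2−M1)/(6·2)=161/228, b=Δ1−h1·(2M1+M2)/6=4/57
seg 2: a=-1, c=M2/2=49/38, d=(M3−M2)/(6·3)=-49/342, b=Δ2−h2·(2M2+M3)/6=-185/57
t_q=19/4 → seg 2, τ=3/4; S=-1+-185/57·τ+49/38·τ²+-49/342·τ³=-6735/2432

  seg 0: a=-3 b=340/57 c=0 d=-28/57
  seg 1: a=5 b=4/57 c=-56/19 d=161/228
  seg 2: a=-1 b=-185/57 c=49/38 d=-49/342
S(19/4) = -6735/2432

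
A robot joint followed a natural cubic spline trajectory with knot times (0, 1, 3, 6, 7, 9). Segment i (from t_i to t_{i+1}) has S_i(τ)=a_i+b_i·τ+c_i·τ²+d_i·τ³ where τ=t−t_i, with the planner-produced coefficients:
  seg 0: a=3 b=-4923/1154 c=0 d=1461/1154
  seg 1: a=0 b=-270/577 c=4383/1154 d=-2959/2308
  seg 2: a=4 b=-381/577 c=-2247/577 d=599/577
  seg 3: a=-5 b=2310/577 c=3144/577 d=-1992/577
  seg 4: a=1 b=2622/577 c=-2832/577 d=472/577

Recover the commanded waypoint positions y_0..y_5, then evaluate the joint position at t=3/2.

y_0=3 y_1=0 y_2=4 y_3=-5 y_4=1 y_5=-3
S(3/2) = 10253/18464

y_0 = S_0(0) = a_0 = 3
y_1 = S_1(0) = a_1 = 0
y_2 = S_2(0) = a_2 = 4
y_3 = S_3(0) = a_3 = -5
y_4 = S_4(0) = a_4 = 1
y_5 = S_4(2) = -3
t_q=3/2 is in segment 1 (τ=1/2); S_1(τ)=10253/18464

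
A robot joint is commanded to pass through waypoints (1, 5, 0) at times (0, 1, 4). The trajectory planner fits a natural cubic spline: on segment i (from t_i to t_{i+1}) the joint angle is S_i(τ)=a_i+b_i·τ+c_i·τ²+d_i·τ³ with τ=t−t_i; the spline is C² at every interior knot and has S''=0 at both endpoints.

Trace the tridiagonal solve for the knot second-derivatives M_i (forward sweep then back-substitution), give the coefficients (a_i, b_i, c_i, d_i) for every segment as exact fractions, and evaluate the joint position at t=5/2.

Δ: Δ0=4, Δ1=-5/3
row 1: diag=8, rhs=-34; c'=3/8, d'=-17/4
back: M1=-17/4
M: M0=0, M1=-17/4, M2=0
seg 0: a=1, c=M0/2=0, d=(M1−M0)/(6·1)=-17/24, b=Δ0−h0·(2M0+M1)/6=113/24
seg 1: a=5, c=M1/2=-17/8, d=(M2−M1)/(6·3)=17/72, b=Δ1−h1·(2M1+M2)/6=31/12
t_q=5/2 → seg 1, τ=3/2; S=5+31/12·τ+-17/8·τ²+17/72·τ³=313/64

  seg 0: a=1 b=113/24 c=0 d=-17/24
  seg 1: a=5 b=31/12 c=-17/8 d=17/72
S(5/2) = 313/64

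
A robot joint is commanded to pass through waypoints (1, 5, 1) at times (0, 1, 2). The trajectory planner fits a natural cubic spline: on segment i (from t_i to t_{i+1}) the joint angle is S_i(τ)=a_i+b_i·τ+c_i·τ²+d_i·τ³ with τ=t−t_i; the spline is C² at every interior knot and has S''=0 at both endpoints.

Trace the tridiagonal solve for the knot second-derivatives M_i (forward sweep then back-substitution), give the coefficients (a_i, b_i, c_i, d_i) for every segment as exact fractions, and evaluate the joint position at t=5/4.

  seg 0: a=1 b=6 c=0 d=-2
  seg 1: a=5 b=0 c=-6 d=2
S(5/4) = 149/32

Δ: Δ0=4, Δ1=-4
row 1: diag=4, rhs=-48; c'=1/4, d'=-12
back: M1=-12
M: M0=0, M1=-12, M2=0
seg 0: a=1, c=M0/2=0, d=(M1−M0)/(6·1)=-2, b=Δ0−h0·(2M0+M1)/6=6
seg 1: a=5, c=M1/2=-6, d=(M2−M1)/(6·1)=2, b=Δ1−h1·(2M1+M2)/6=0
t_q=5/4 → seg 1, τ=1/4; S=5+0·τ+-6·τ²+2·τ³=149/32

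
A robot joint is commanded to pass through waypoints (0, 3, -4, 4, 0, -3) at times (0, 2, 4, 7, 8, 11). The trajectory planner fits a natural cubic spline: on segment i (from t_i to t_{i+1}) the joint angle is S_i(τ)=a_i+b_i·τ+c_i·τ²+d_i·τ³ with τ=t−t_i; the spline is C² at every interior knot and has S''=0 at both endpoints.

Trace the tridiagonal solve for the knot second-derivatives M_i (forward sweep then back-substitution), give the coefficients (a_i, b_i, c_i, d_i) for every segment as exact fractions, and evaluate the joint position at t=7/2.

Δ: Δ0=3/2, Δ1=-7/2, Δ2=8/3, Δ3=-4, Δ4=-1
row 1: diag=8, rhs=-30; c'=1/4, d'=-15/4
row 2: denom=10−2·1/4=19/2; d'=(37−2·-15/4)/(19/2)=89/19
row 3: denom=8−3·6/19=134/19; d'=(-40−3·89/19)/(134/19)=-1027/134
row 4: denom=8−1·19/134=1053/134; d'=(18−1·-1027/134)/(1053/134)=3439/1053
back: M4=3439/1053
back: M3=-1027/134−19/134·3439/1053=-8558/1053
back: M2=89/19−6/19·-8558/1053=2545/351
back: M1=-15/4−1/4·2545/351=-3905/702
M: M0=0, M1=-3905/702, M2=2545/351, M3=-8558/1053, M4=3439/1053, M5=0
seg 0: a=0, c=M0/2=0, d=(M1−M0)/(6·2)=-3905/8424, b=Δ0−h0·(2M0+M1)/6=3532/1053
seg 1: a=3, c=M1/2=-3905/1404, d=(M2−M1)/(6·2)=8995/8424, b=Δ1−h1·(2M1+M2)/6=-4651/2106
seg 2: a=-4, c=M2/2=2545/702, d=(M3−M2)/(6·3)=-16193/18954, b=Δ2−h2·(2M2+M3)/6=-548/1053
seg 3: a=4, c=M3/2=-4279/1053, d=(M4−M3)/(6·1)=1333/702, b=Δ3−h3·(2M3+M4)/6=-3865/2106
seg 4: a=0, c=M4/2=3439/2106, d=(M5−M4)/(6·3)=-3439/18954, b=Δ4−h4·(2M4+M5)/6=-4492/1053
t_q=7/2 → seg 1, τ=3/2; S=3+-4651/2106·τ+-3905/1404·τ²+8995/8424·τ³=-66649/22464

  seg 0: a=0 b=3532/1053 c=0 d=-3905/8424
  seg 1: a=3 b=-4651/2106 c=-3905/1404 d=8995/8424
  seg 2: a=-4 b=-548/1053 c=2545/702 d=-16193/18954
  seg 3: a=4 b=-3865/2106 c=-4279/1053 d=1333/702
  seg 4: a=0 b=-4492/1053 c=3439/2106 d=-3439/18954
S(7/2) = -66649/22464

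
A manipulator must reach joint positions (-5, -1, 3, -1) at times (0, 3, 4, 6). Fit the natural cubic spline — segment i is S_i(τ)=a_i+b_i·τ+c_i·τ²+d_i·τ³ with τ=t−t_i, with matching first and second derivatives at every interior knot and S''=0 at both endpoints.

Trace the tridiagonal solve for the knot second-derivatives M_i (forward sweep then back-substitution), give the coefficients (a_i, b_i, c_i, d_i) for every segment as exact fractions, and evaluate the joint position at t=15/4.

Δ: Δ0=4/3, Δ1=4, Δ2=-2
row 1: diag=8, rhs=16; c'=1/8, d'=2
row 2: denom=6−1·1/8=47/8; d'=(-36−1·2)/(47/8)=-304/47
back: M2=-304/47
back: M1=2−1/8·-304/47=132/47
M: M0=0, M1=132/47, M2=-304/47, M3=0
seg 0: a=-5, c=M0/2=0, d=(M1−M0)/(6·3)=22/141, b=Δ0−h0·(2M0+M1)/6=-10/141
seg 1: a=-1, c=M1/2=66/47, d=(M2−M1)/(6·1)=-218/141, b=Δ1−h1·(2M1+M2)/6=584/141
seg 2: a=3, c=M2/2=-152/47, d=(M3−M2)/(6·2)=76/141, b=Δ2−h2·(2M2+M3)/6=326/141
t_q=15/4 → seg 1, τ=3/4; S=-1+584/141·τ+66/47·τ²+-218/141·τ³=3375/1504

  seg 0: a=-5 b=-10/141 c=0 d=22/141
  seg 1: a=-1 b=584/141 c=66/47 d=-218/141
  seg 2: a=3 b=326/141 c=-152/47 d=76/141
S(15/4) = 3375/1504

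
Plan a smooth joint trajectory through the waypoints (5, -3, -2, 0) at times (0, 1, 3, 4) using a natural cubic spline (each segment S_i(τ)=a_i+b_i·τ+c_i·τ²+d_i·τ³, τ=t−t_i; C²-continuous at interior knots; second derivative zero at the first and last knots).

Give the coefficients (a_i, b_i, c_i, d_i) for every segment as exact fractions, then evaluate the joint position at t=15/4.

  seg 0: a=5 b=-19/2 c=0 d=3/2
  seg 1: a=-3 b=-5 c=9/2 d=-7/8
  seg 2: a=-2 b=5/2 c=-3/4 d=1/4
S(15/4) = -113/256

Δ: Δ0=-8, Δ1=1/2, Δ2=2
row 1: diag=6, rhs=51; c'=1/3, d'=17/2
row 2: denom=6−2·1/3=16/3; d'=(9−2·17/2)/(16/3)=-3/2
back: M2=-3/2
back: M1=17/2−1/3·-3/2=9
M: M0=0, M1=9, M2=-3/2, M3=0
seg 0: a=5, c=M0/2=0, d=(M1−M0)/(6·1)=3/2, b=Δ0−h0·(2M0+M1)/6=-19/2
seg 1: a=-3, c=M1/2=9/2, d=(M2−M1)/(6·2)=-7/8, b=Δ1−h1·(2M1+M2)/6=-5
seg 2: a=-2, c=M2/2=-3/4, d=(M3−M2)/(6·1)=1/4, b=Δ2−h2·(2M2+M3)/6=5/2
t_q=15/4 → seg 2, τ=3/4; S=-2+5/2·τ+-3/4·τ²+1/4·τ³=-113/256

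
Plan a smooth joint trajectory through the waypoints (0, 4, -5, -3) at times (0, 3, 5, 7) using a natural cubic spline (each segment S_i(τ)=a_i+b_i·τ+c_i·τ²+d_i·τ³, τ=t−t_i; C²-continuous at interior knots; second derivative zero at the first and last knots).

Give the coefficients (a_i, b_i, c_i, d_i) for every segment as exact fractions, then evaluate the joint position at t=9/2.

Δ: Δ0=4/3, Δ1=-9/2, Δ2=1
row 1: diag=10, rhs=-35; c'=1/5, d'=-7/2
row 2: denom=8−2·1/5=38/5; d'=(33−2·-7/2)/(38/5)=100/19
back: M2=100/19
back: M1=-7/2−1/5·100/19=-173/38
M: M0=0, M1=-173/38, M2=100/19, M3=0
seg 0: a=0, c=M0/2=0, d=(M1−M0)/(6·3)=-173/684, b=Δ0−h0·(2M0+M1)/6=823/228
seg 1: a=4, c=M1/2=-173/76, d=(M2−M1)/(6·2)=373/456, b=Δ1−h1·(2M1+M2)/6=-367/114
seg 2: a=-5, c=M2/2=50/19, d=(M3−M2)/(6·2)=-25/57, b=Δ2−h2·(2M2+M3)/6=-143/57
t_q=9/2 → seg 1, τ=3/2; S=4+-367/114·τ+-173/76·τ²+373/456·τ³=-3879/1216

  seg 0: a=0 b=823/228 c=0 d=-173/684
  seg 1: a=4 b=-367/114 c=-173/76 d=373/456
  seg 2: a=-5 b=-143/57 c=50/19 d=-25/57
S(9/2) = -3879/1216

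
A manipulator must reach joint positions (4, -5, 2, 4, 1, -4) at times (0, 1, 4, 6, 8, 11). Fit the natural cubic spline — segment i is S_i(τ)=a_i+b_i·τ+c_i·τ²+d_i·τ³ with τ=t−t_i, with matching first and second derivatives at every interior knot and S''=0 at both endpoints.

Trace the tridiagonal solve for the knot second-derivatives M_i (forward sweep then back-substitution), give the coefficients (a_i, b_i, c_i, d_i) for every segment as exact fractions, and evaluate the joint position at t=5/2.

Δ: Δ0=-9, Δ1=7/3, Δ2=1, Δ3=-3/2, Δ4=-5/3
row 1: diag=8, rhs=68; c'=3/8, d'=17/2
row 2: denom=10−3·3/8=71/8; d'=(-8−3·17/2)/(71/8)=-268/71
row 3: denom=8−2·16/71=536/71; d'=(-15−2·-268/71)/(536/71)=-529/536
row 4: denom=10−2·71/268=1269/134; d'=(-1−2·-529/536)/(1269/134)=29/282
back: M4=29/282
back: M3=-529/536−71/268·29/282=-143/141
back: M2=-268/71−16/71·-143/141=-500/141
back: M1=17/2−3/8·-500/141=462/47
M: M0=0, M1=462/47, M2=-500/141, M3=-143/141, M4=29/282, M5=0
seg 0: a=4, c=M0/2=0, d=(M1−M0)/(6·1)=77/47, b=Δ0−h0·(2M0+M1)/6=-500/47
seg 1: a=-5, c=M1/2=231/47, d=(M2−M1)/(6·3)=-943/1269, b=Δ1−h1·(2M1+M2)/6=-269/47
seg 2: a=2, c=M2/2=-250/141, d=(M3−M2)/(6·2)=119/564, b=Δ2−h2·(2M2+M3)/6=174/47
seg 3: a=4, c=M3/2=-143/282, d=(M4−M3)/(6·2)=35/376, b=Δ3−h3·(2M3+M4)/6=-121/141
seg 4: a=1, c=M4/2=29/564, d=(M5−M4)/(6·3)=-29/5076, b=Δ4−h4·(2M4+M5)/6=-499/282
t_q=5/2 → seg 1, τ=3/2; S=-5+-269/47·τ+231/47·τ²+-943/1269·τ³=-1893/376

  seg 0: a=4 b=-500/47 c=0 d=77/47
  seg 1: a=-5 b=-269/47 c=231/47 d=-943/1269
  seg 2: a=2 b=174/47 c=-250/141 d=119/564
  seg 3: a=4 b=-121/141 c=-143/282 d=35/376
  seg 4: a=1 b=-499/282 c=29/564 d=-29/5076
S(5/2) = -1893/376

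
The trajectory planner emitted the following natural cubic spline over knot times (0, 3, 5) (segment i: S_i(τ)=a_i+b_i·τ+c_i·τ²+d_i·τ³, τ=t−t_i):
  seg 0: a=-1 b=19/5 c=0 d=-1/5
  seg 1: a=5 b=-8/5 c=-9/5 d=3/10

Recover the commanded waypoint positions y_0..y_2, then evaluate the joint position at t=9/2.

y_0=-1 y_1=5 y_2=-3
S(9/2) = -7/16

y_0 = S_0(0) = a_0 = -1
y_1 = S_1(0) = a_1 = 5
y_2 = S_1(2) = -3
t_q=9/2 is in segment 1 (τ=3/2); S_1(τ)=-7/16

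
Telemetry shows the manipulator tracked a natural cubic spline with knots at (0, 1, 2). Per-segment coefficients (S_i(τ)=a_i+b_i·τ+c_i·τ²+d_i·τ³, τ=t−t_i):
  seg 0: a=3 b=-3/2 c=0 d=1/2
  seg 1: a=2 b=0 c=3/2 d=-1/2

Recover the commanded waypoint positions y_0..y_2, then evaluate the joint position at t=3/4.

y_0 = S_0(0) = a_0 = 3
y_1 = S_1(0) = a_1 = 2
y_2 = S_1(1) = 3
t_q=3/4 is in segment 0 (τ=3/4); S_0(τ)=267/128

y_0=3 y_1=2 y_2=3
S(3/4) = 267/128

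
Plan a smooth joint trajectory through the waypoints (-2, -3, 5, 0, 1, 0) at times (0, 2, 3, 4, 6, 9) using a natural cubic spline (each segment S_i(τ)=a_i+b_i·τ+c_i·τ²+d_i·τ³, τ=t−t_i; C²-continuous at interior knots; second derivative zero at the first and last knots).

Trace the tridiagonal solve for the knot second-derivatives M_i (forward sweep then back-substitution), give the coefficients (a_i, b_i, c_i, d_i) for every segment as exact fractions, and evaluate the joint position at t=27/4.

  seg 0: a=-2 b=-4366/921 c=0 d=7811/7368
  seg 1: a=-3 b=14701/1842 c=7811/1228 d=-23363/3684
  seg 2: a=5 b=6179/3684 c=-3888/307 d=22057/3684
  seg 3: a=0 b=-10481/1842 c=6505/1228 d=-8113/7368
  seg 4: a=1 b=2105/921 c=-402/307 d=134/921
S(27/4) = 20031/9824

Δ: Δ0=-1/2, Δ1=8, Δ2=-5, Δ3=1/2, Δ4=-1/3
row 1: diag=6, rhs=51; c'=1/6, d'=17/2
row 2: denom=4−1·1/6=23/6; d'=(-78−1·17/2)/(23/6)=-519/23
row 3: denom=6−1·6/23=132/23; d'=(33−1·-519/23)/(132/23)=213/22
row 4: denom=10−2·23/66=307/33; d'=(-5−2·213/22)/(307/33)=-804/307
back: M4=-804/307
back: M3=213/22−23/66·-804/307=6505/614
back: M2=-519/23−6/23·6505/614=-7776/307
back: M1=17/2−1/6·-7776/307=7811/614
M: M0=0, M1=7811/614, M2=-7776/307, M3=6505/614, M4=-804/307, M5=0
seg 0: a=-2, c=M0/2=0, d=(M1−M0)/(6·2)=7811/7368, b=Δ0−h0·(2M0+M1)/6=-4366/921
seg 1: a=-3, c=M1/2=7811/1228, d=(M2−M1)/(6·1)=-23363/3684, b=Δ1−h1·(2M1+M2)/6=14701/1842
seg 2: a=5, c=M2/2=-3888/307, d=(M3−M2)/(6·1)=22057/3684, b=Δ2−h2·(2M2+M3)/6=6179/3684
seg 3: a=0, c=M3/2=6505/1228, d=(M4−M3)/(6·2)=-8113/7368, b=Δ3−h3·(2M3+M4)/6=-10481/1842
seg 4: a=1, c=M4/2=-402/307, d=(M5−M4)/(6·3)=134/921, b=Δ4−h4·(2M4+M5)/6=2105/921
t_q=27/4 → seg 4, τ=3/4; S=1+2105/921·τ+-402/307·τ²+134/921·τ³=20031/9824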